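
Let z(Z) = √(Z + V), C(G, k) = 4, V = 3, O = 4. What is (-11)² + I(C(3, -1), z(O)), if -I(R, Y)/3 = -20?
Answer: 181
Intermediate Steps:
z(Z) = √(3 + Z) (z(Z) = √(Z + 3) = √(3 + Z))
I(R, Y) = 60 (I(R, Y) = -3*(-20) = 60)
(-11)² + I(C(3, -1), z(O)) = (-11)² + 60 = 121 + 60 = 181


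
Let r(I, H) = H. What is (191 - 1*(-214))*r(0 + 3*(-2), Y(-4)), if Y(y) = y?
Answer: -1620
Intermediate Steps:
(191 - 1*(-214))*r(0 + 3*(-2), Y(-4)) = (191 - 1*(-214))*(-4) = (191 + 214)*(-4) = 405*(-4) = -1620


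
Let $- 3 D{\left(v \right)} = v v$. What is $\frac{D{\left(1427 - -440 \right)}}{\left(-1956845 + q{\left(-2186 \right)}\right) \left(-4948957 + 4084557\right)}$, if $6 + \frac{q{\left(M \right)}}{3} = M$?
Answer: $- \frac{3485689}{5091543337200} \approx -6.846 \cdot 10^{-7}$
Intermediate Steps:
$D{\left(v \right)} = - \frac{v^{2}}{3}$ ($D{\left(v \right)} = - \frac{v v}{3} = - \frac{v^{2}}{3}$)
$q{\left(M \right)} = -18 + 3 M$
$\frac{D{\left(1427 - -440 \right)}}{\left(-1956845 + q{\left(-2186 \right)}\right) \left(-4948957 + 4084557\right)} = \frac{\left(- \frac{1}{3}\right) \left(1427 - -440\right)^{2}}{\left(-1956845 + \left(-18 + 3 \left(-2186\right)\right)\right) \left(-4948957 + 4084557\right)} = \frac{\left(- \frac{1}{3}\right) \left(1427 + 440\right)^{2}}{\left(-1956845 - 6576\right) \left(-864400\right)} = \frac{\left(- \frac{1}{3}\right) 1867^{2}}{\left(-1956845 - 6576\right) \left(-864400\right)} = \frac{\left(- \frac{1}{3}\right) 3485689}{\left(-1963421\right) \left(-864400\right)} = - \frac{3485689}{3 \cdot 1697181112400} = \left(- \frac{3485689}{3}\right) \frac{1}{1697181112400} = - \frac{3485689}{5091543337200}$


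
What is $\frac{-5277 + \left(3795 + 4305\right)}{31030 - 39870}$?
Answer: $- \frac{2823}{8840} \approx -0.31934$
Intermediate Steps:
$\frac{-5277 + \left(3795 + 4305\right)}{31030 - 39870} = \frac{-5277 + 8100}{-8840} = 2823 \left(- \frac{1}{8840}\right) = - \frac{2823}{8840}$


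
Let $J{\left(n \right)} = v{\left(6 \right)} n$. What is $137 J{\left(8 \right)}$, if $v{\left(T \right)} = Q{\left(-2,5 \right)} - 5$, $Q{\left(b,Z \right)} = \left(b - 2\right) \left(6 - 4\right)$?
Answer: $-14248$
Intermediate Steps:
$Q{\left(b,Z \right)} = -4 + 2 b$ ($Q{\left(b,Z \right)} = \left(-2 + b\right) 2 = -4 + 2 b$)
$v{\left(T \right)} = -13$ ($v{\left(T \right)} = \left(-4 + 2 \left(-2\right)\right) - 5 = \left(-4 - 4\right) - 5 = -8 - 5 = -13$)
$J{\left(n \right)} = - 13 n$
$137 J{\left(8 \right)} = 137 \left(\left(-13\right) 8\right) = 137 \left(-104\right) = -14248$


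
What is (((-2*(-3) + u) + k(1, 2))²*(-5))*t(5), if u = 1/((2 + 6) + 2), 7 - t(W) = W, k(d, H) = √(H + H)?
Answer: -6561/10 ≈ -656.10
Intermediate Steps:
k(d, H) = √2*√H (k(d, H) = √(2*H) = √2*√H)
t(W) = 7 - W
u = ⅒ (u = 1/(8 + 2) = 1/10 = ⅒ ≈ 0.10000)
(((-2*(-3) + u) + k(1, 2))²*(-5))*t(5) = (((-2*(-3) + ⅒) + √2*√2)²*(-5))*(7 - 1*5) = (((6 + ⅒) + 2)²*(-5))*(7 - 5) = ((61/10 + 2)²*(-5))*2 = ((81/10)²*(-5))*2 = ((6561/100)*(-5))*2 = -6561/20*2 = -6561/10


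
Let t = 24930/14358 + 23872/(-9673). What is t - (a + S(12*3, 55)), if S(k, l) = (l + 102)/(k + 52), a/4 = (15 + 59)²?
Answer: -44623113098229/2036979032 ≈ -21907.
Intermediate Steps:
a = 21904 (a = 4*(15 + 59)² = 4*74² = 4*5476 = 21904)
S(k, l) = (102 + l)/(52 + k)
t = -16934381/23147489 (t = 24930*(1/14358) + 23872*(-1/9673) = 4155/2393 - 23872/9673 = -16934381/23147489 ≈ -0.73159)
t - (a + S(12*3, 55)) = -16934381/23147489 - (21904 + (102 + 55)/(52 + 12*3)) = -16934381/23147489 - (21904 + 157/(52 + 36)) = -16934381/23147489 - (21904 + 157/88) = -16934381/23147489 - 1*1927709/88 = -16934381/23147489 - 1927709/88 = -44623113098229/2036979032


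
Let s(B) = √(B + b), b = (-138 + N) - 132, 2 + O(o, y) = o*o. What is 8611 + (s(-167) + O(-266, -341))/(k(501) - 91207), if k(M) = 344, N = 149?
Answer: 782350539/90863 - 12*I*√2/90863 ≈ 8610.2 - 0.00018677*I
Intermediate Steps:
O(o, y) = -2 + o² (O(o, y) = -2 + o*o = -2 + o²)
b = -121 (b = (-138 + 149) - 132 = 11 - 132 = -121)
s(B) = √(-121 + B) (s(B) = √(B - 121) = √(-121 + B))
8611 + (s(-167) + O(-266, -341))/(k(501) - 91207) = 8611 + (√(-121 - 167) + (-2 + (-266)²))/(344 - 91207) = 8611 + (√(-288) + (-2 + 70756))/(-90863) = 8611 + (12*I*√2 + 70754)*(-1/90863) = 8611 + (70754 + 12*I*√2)*(-1/90863) = 8611 + (-70754/90863 - 12*I*√2/90863) = 782350539/90863 - 12*I*√2/90863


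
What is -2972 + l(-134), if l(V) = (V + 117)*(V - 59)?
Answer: 309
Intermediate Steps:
l(V) = (-59 + V)*(117 + V) (l(V) = (117 + V)*(-59 + V) = (-59 + V)*(117 + V))
-2972 + l(-134) = -2972 + (-6903 + (-134)² + 58*(-134)) = -2972 + (-6903 + 17956 - 7772) = -2972 + 3281 = 309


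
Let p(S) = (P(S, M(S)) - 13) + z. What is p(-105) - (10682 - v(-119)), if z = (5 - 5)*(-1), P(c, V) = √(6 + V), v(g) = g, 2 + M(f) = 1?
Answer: -10814 + √5 ≈ -10812.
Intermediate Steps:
M(f) = -1 (M(f) = -2 + 1 = -1)
z = 0 (z = 0*(-1) = 0)
p(S) = -13 + √5 (p(S) = (√(6 - 1) - 13) + 0 = (√5 - 13) + 0 = (-13 + √5) + 0 = -13 + √5)
p(-105) - (10682 - v(-119)) = (-13 + √5) - (10682 - 1*(-119)) = (-13 + √5) - (10682 + 119) = (-13 + √5) - 1*10801 = (-13 + √5) - 10801 = -10814 + √5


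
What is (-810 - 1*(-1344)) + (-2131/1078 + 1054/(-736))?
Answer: 105243811/198352 ≈ 530.59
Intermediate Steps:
(-810 - 1*(-1344)) + (-2131/1078 + 1054/(-736)) = (-810 + 1344) + (-2131*1/1078 + 1054*(-1/736)) = 534 + (-2131/1078 - 527/368) = 534 - 676157/198352 = 105243811/198352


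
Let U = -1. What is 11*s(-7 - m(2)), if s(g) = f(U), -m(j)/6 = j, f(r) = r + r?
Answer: -22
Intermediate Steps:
f(r) = 2*r
m(j) = -6*j
s(g) = -2 (s(g) = 2*(-1) = -2)
11*s(-7 - m(2)) = 11*(-2) = -22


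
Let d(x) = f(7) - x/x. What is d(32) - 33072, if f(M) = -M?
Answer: -33080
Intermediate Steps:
d(x) = -8 (d(x) = -1*7 - x/x = -7 - 1*1 = -7 - 1 = -8)
d(32) - 33072 = -8 - 33072 = -33080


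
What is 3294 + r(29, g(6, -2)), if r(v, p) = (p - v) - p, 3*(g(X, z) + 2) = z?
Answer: 3265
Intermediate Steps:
g(X, z) = -2 + z/3
r(v, p) = -v
3294 + r(29, g(6, -2)) = 3294 - 1*29 = 3294 - 29 = 3265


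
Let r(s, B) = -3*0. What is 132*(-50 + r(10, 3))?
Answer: -6600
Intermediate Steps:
r(s, B) = 0
132*(-50 + r(10, 3)) = 132*(-50 + 0) = 132*(-50) = -6600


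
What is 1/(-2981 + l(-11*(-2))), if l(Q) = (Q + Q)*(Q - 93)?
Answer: -1/6105 ≈ -0.00016380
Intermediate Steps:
l(Q) = 2*Q*(-93 + Q) (l(Q) = (2*Q)*(-93 + Q) = 2*Q*(-93 + Q))
1/(-2981 + l(-11*(-2))) = 1/(-2981 + 2*(-11*(-2))*(-93 - 11*(-2))) = 1/(-2981 + 2*22*(-93 + 22)) = 1/(-2981 + 2*22*(-71)) = 1/(-2981 - 3124) = 1/(-6105) = -1/6105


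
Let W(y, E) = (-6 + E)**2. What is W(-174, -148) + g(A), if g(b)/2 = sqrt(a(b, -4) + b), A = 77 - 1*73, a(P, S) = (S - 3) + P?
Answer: 23718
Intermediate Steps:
a(P, S) = -3 + P + S (a(P, S) = (-3 + S) + P = -3 + P + S)
A = 4 (A = 77 - 73 = 4)
g(b) = 2*sqrt(-7 + 2*b) (g(b) = 2*sqrt((-3 + b - 4) + b) = 2*sqrt((-7 + b) + b) = 2*sqrt(-7 + 2*b))
W(-174, -148) + g(A) = (-6 - 148)**2 + 2*sqrt(-7 + 2*4) = (-154)**2 + 2*sqrt(-7 + 8) = 23716 + 2*sqrt(1) = 23716 + 2*1 = 23716 + 2 = 23718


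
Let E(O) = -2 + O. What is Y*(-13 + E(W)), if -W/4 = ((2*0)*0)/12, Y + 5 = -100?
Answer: 1575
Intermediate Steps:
Y = -105 (Y = -5 - 100 = -105)
W = 0 (W = -4*(2*0)*0/12 = -4*0*0/12 = -0/12 = -4*0 = 0)
Y*(-13 + E(W)) = -105*(-13 + (-2 + 0)) = -105*(-13 - 2) = -105*(-15) = 1575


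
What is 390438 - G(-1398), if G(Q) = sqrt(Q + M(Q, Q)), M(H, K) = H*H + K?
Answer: 390438 - 2*sqrt(487902) ≈ 3.8904e+5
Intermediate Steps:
M(H, K) = K + H**2 (M(H, K) = H**2 + K = K + H**2)
G(Q) = sqrt(Q**2 + 2*Q) (G(Q) = sqrt(Q + (Q + Q**2)) = sqrt(Q**2 + 2*Q))
390438 - G(-1398) = 390438 - sqrt(-1398*(2 - 1398)) = 390438 - sqrt(-1398*(-1396)) = 390438 - sqrt(1951608) = 390438 - 2*sqrt(487902)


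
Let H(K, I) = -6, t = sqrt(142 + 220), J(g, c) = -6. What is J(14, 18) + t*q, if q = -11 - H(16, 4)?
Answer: -6 - 5*sqrt(362) ≈ -101.13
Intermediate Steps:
t = sqrt(362) ≈ 19.026
q = -5 (q = -11 - 1*(-6) = -11 + 6 = -5)
J(14, 18) + t*q = -6 + sqrt(362)*(-5) = -6 - 5*sqrt(362)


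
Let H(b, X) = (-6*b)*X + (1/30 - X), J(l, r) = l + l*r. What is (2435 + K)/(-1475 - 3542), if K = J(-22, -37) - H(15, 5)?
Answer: -110459/150510 ≈ -0.73390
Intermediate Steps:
H(b, X) = 1/30 - X - 6*X*b (H(b, X) = -6*X*b + (1/30 - X) = 1/30 - X - 6*X*b)
K = 37409/30 (K = -22*(1 - 37) - (1/30 - 1*5 - 6*5*15) = -22*(-36) - (1/30 - 5 - 450) = 792 - 1*(-13649/30) = 792 + 13649/30 = 37409/30 ≈ 1247.0)
(2435 + K)/(-1475 - 3542) = (2435 + 37409/30)/(-1475 - 3542) = (110459/30)/(-5017) = (110459/30)*(-1/5017) = -110459/150510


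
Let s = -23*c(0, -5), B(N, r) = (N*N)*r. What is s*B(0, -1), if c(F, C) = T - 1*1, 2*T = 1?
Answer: 0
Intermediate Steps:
T = 1/2 (T = (1/2)*1 = 1/2 ≈ 0.50000)
B(N, r) = r*N**2 (B(N, r) = N**2*r = r*N**2)
c(F, C) = -1/2 (c(F, C) = 1/2 - 1*1 = 1/2 - 1 = -1/2)
s = 23/2 (s = -23*(-1/2) = 23/2 ≈ 11.500)
s*B(0, -1) = 23*(-1*0**2)/2 = 23*(-1*0)/2 = (23/2)*0 = 0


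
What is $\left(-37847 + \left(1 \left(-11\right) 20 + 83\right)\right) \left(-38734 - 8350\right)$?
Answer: $1788438656$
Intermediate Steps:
$\left(-37847 + \left(1 \left(-11\right) 20 + 83\right)\right) \left(-38734 - 8350\right) = \left(-37847 + \left(\left(-11\right) 20 + 83\right)\right) \left(-47084\right) = \left(-37847 + \left(-220 + 83\right)\right) \left(-47084\right) = \left(-37847 - 137\right) \left(-47084\right) = \left(-37984\right) \left(-47084\right) = 1788438656$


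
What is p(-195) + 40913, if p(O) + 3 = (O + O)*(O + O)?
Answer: 193010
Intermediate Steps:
p(O) = -3 + 4*O² (p(O) = -3 + (O + O)*(O + O) = -3 + (2*O)*(2*O) = -3 + 4*O²)
p(-195) + 40913 = (-3 + 4*(-195)²) + 40913 = (-3 + 4*38025) + 40913 = (-3 + 152100) + 40913 = 152097 + 40913 = 193010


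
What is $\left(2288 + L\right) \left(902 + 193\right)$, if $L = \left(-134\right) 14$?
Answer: $451140$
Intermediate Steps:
$L = -1876$
$\left(2288 + L\right) \left(902 + 193\right) = \left(2288 - 1876\right) \left(902 + 193\right) = 412 \cdot 1095 = 451140$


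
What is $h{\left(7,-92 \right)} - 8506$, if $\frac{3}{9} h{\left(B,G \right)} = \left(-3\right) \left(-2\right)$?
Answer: $-8488$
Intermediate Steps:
$h{\left(B,G \right)} = 18$ ($h{\left(B,G \right)} = 3 \left(\left(-3\right) \left(-2\right)\right) = 3 \cdot 6 = 18$)
$h{\left(7,-92 \right)} - 8506 = 18 - 8506 = -8488$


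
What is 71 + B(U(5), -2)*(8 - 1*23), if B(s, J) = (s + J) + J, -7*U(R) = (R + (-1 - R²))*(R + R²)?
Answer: -1219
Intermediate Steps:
U(R) = -(R + R²)*(-1 + R - R²)/7 (U(R) = -(R + (-1 - R²))*(R + R²)/7 = -(-1 + R - R²)*(R + R²)/7 = -(R + R²)*(-1 + R - R²)/7)
B(s, J) = s + 2*J (B(s, J) = (J + s) + J = s + 2*J)
71 + B(U(5), -2)*(8 - 1*23) = 71 + ((⅐)*5*(1 + 5³) + 2*(-2))*(8 - 1*23) = 71 + ((⅐)*5*(1 + 125) - 4)*(8 - 23) = 71 + ((⅐)*5*126 - 4)*(-15) = 71 + (90 - 4)*(-15) = 71 + 86*(-15) = 71 - 1290 = -1219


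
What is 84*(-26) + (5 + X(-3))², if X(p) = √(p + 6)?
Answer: -2156 + 10*√3 ≈ -2138.7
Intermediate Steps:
X(p) = √(6 + p)
84*(-26) + (5 + X(-3))² = 84*(-26) + (5 + √(6 - 3))² = -2184 + (5 + √3)²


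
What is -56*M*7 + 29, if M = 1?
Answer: -363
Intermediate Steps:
-56*M*7 + 29 = -56*7 + 29 = -392 + 29 = -363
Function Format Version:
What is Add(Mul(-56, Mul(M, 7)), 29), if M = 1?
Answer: -363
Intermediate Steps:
Add(Mul(-56, Mul(M, 7)), 29) = Add(Mul(-56, Mul(1, 7)), 29) = Add(Mul(-56, 7), 29) = Add(-392, 29) = -363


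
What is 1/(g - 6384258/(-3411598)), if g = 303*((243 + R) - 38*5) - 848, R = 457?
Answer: 1705799/262153794047 ≈ 6.5069e-6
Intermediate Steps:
g = 153682 (g = 303*((243 + 457) - 38*5) - 848 = 303*(700 - 190) - 848 = 303*510 - 848 = 154530 - 848 = 153682)
1/(g - 6384258/(-3411598)) = 1/(153682 - 6384258/(-3411598)) = 1/(153682 - 6384258*(-1/3411598)) = 1/(153682 + 3192129/1705799) = 1/(262153794047/1705799) = 1705799/262153794047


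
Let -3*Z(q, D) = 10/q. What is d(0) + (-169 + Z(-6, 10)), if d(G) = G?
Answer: -1516/9 ≈ -168.44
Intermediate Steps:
Z(q, D) = -10/(3*q)
d(0) + (-169 + Z(-6, 10)) = 0 + (-169 - 10/3/(-6)) = 0 + (-169 - 10/3*(-⅙)) = 0 + (-169 + 5/9) = 0 - 1516/9 = -1516/9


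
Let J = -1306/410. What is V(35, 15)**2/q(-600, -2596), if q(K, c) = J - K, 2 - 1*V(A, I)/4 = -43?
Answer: 6642000/122347 ≈ 54.288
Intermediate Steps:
V(A, I) = 180 (V(A, I) = 8 - 4*(-43) = 8 + 172 = 180)
J = -653/205 (J = -1306*1/410 = -653/205 ≈ -3.1854)
q(K, c) = -653/205 - K
V(35, 15)**2/q(-600, -2596) = 180**2/(-653/205 - 1*(-600)) = 32400/(-653/205 + 600) = 32400/(122347/205) = 32400*(205/122347) = 6642000/122347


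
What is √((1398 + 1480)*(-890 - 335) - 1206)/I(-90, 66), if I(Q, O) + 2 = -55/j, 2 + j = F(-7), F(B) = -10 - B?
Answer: 2*I*√881689/9 ≈ 208.66*I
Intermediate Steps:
j = -5 (j = -2 + (-10 - 1*(-7)) = -2 + (-10 + 7) = -2 - 3 = -5)
I(Q, O) = 9 (I(Q, O) = -2 - 55/(-5) = -2 - 55*(-⅕) = -2 + 11 = 9)
√((1398 + 1480)*(-890 - 335) - 1206)/I(-90, 66) = √((1398 + 1480)*(-890 - 335) - 1206)/9 = √(2878*(-1225) - 1206)*(⅑) = √(-3525550 - 1206)*(⅑) = √(-3526756)*(⅑) = (2*I*√881689)*(⅑) = 2*I*√881689/9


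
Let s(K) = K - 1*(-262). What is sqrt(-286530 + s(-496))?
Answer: 2*I*sqrt(71691) ≈ 535.5*I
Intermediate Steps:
s(K) = 262 + K (s(K) = K + 262 = 262 + K)
sqrt(-286530 + s(-496)) = sqrt(-286530 + (262 - 496)) = sqrt(-286530 - 234) = sqrt(-286764) = 2*I*sqrt(71691)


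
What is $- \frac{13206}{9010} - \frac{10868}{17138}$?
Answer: $- \frac{387853}{184705} \approx -2.0998$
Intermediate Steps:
$- \frac{13206}{9010} - \frac{10868}{17138} = \left(-13206\right) \frac{1}{9010} - \frac{26}{41} = - \frac{6603}{4505} - \frac{26}{41} = - \frac{387853}{184705}$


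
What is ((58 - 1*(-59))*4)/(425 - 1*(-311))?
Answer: 117/184 ≈ 0.63587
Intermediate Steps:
((58 - 1*(-59))*4)/(425 - 1*(-311)) = ((58 + 59)*4)/(425 + 311) = (117*4)/736 = 468*(1/736) = 117/184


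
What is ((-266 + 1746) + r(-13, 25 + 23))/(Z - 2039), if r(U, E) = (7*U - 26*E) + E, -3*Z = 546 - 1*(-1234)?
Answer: -567/7897 ≈ -0.071799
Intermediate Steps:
Z = -1780/3 (Z = -(546 - 1*(-1234))/3 = -(546 + 1234)/3 = -1/3*1780 = -1780/3 ≈ -593.33)
r(U, E) = -25*E + 7*U (r(U, E) = (-26*E + 7*U) + E = -25*E + 7*U)
((-266 + 1746) + r(-13, 25 + 23))/(Z - 2039) = ((-266 + 1746) + (-25*(25 + 23) + 7*(-13)))/(-1780/3 - 2039) = (1480 + (-25*48 - 91))/(-7897/3) = (1480 + (-1200 - 91))*(-3/7897) = (1480 - 1291)*(-3/7897) = 189*(-3/7897) = -567/7897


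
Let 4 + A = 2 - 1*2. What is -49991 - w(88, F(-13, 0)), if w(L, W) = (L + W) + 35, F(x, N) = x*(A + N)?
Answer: -50166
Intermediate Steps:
A = -4 (A = -4 + (2 - 1*2) = -4 + (2 - 2) = -4 + 0 = -4)
F(x, N) = x*(-4 + N)
w(L, W) = 35 + L + W
-49991 - w(88, F(-13, 0)) = -49991 - (35 + 88 - 13*(-4 + 0)) = -49991 - (35 + 88 - 13*(-4)) = -49991 - (35 + 88 + 52) = -49991 - 1*175 = -49991 - 175 = -50166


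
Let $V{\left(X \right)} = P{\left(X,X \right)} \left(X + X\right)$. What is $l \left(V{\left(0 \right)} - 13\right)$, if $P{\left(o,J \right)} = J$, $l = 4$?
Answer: $-52$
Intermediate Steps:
$V{\left(X \right)} = 2 X^{2}$ ($V{\left(X \right)} = X \left(X + X\right) = X 2 X = 2 X^{2}$)
$l \left(V{\left(0 \right)} - 13\right) = 4 \left(2 \cdot 0^{2} - 13\right) = 4 \left(2 \cdot 0 - 13\right) = 4 \left(0 - 13\right) = 4 \left(-13\right) = -52$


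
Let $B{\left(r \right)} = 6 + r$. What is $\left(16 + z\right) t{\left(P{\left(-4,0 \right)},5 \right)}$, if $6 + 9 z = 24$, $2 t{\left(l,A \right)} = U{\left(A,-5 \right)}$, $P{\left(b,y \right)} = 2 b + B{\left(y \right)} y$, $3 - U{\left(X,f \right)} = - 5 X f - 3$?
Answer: $-1071$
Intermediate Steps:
$U{\left(X,f \right)} = 6 + 5 X f$ ($U{\left(X,f \right)} = 3 - \left(- 5 X f - 3\right) = 3 - \left(-3 - 5 X f\right) = 3 + \left(3 + 5 X f\right) = 6 + 5 X f$)
$P{\left(b,y \right)} = 2 b + y \left(6 + y\right)$ ($P{\left(b,y \right)} = 2 b + \left(6 + y\right) y = 2 b + y \left(6 + y\right)$)
$t{\left(l,A \right)} = 3 - \frac{25 A}{2}$ ($t{\left(l,A \right)} = \frac{6 + 5 A \left(-5\right)}{2} = \frac{6 - 25 A}{2} = 3 - \frac{25 A}{2}$)
$z = 2$ ($z = - \frac{2}{3} + \frac{1}{9} \cdot 24 = - \frac{2}{3} + \frac{8}{3} = 2$)
$\left(16 + z\right) t{\left(P{\left(-4,0 \right)},5 \right)} = \left(16 + 2\right) \left(3 - \frac{125}{2}\right) = 18 \left(3 - \frac{125}{2}\right) = 18 \left(- \frac{119}{2}\right) = -1071$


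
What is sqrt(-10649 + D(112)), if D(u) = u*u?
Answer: sqrt(1895) ≈ 43.532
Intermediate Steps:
D(u) = u**2
sqrt(-10649 + D(112)) = sqrt(-10649 + 112**2) = sqrt(-10649 + 12544) = sqrt(1895)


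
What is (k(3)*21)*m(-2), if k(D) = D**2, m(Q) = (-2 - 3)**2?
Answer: 4725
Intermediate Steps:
m(Q) = 25 (m(Q) = (-5)**2 = 25)
(k(3)*21)*m(-2) = (3**2*21)*25 = (9*21)*25 = 189*25 = 4725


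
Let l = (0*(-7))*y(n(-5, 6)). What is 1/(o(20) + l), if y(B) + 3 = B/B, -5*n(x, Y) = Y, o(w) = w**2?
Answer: 1/400 ≈ 0.0025000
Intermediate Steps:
n(x, Y) = -Y/5
y(B) = -2 (y(B) = -3 + B/B = -3 + 1 = -2)
l = 0 (l = (0*(-7))*(-2) = 0*(-2) = 0)
1/(o(20) + l) = 1/(20**2 + 0) = 1/(400 + 0) = 1/400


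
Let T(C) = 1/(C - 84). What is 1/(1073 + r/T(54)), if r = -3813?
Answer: 1/115463 ≈ 8.6608e-6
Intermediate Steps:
T(C) = 1/(-84 + C)
1/(1073 + r/T(54)) = 1/(1073 - 3813/(1/(-84 + 54))) = 1/(1073 - 3813/(1/(-30))) = 1/(1073 - 3813/(-1/30)) = 1/(1073 - 3813*(-30)) = 1/(1073 + 114390) = 1/115463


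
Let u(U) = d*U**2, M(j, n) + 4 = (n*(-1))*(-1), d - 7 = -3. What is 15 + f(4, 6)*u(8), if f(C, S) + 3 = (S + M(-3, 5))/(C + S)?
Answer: -2869/5 ≈ -573.80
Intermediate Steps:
d = 4 (d = 7 - 3 = 4)
M(j, n) = -4 + n (M(j, n) = -4 + (n*(-1))*(-1) = -4 - n*(-1) = -4 + n)
f(C, S) = -3 + (1 + S)/(C + S) (f(C, S) = -3 + (S + (-4 + 5))/(C + S) = -3 + (S + 1)/(C + S) = -3 + (1 + S)/(C + S))
u(U) = 4*U**2
15 + f(4, 6)*u(8) = 15 + ((1 - 3*4 - 2*6)/(4 + 6))*(4*8**2) = 15 + ((1 - 12 - 12)/10)*(4*64) = 15 + ((1/10)*(-23))*256 = 15 - 23/10*256 = 15 - 2944/5 = -2869/5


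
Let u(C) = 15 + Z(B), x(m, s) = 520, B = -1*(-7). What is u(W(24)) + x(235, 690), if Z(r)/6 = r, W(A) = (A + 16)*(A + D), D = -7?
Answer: 577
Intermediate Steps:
B = 7
W(A) = (-7 + A)*(16 + A) (W(A) = (A + 16)*(A - 7) = (16 + A)*(-7 + A) = (-7 + A)*(16 + A))
Z(r) = 6*r
u(C) = 57 (u(C) = 15 + 6*7 = 15 + 42 = 57)
u(W(24)) + x(235, 690) = 57 + 520 = 577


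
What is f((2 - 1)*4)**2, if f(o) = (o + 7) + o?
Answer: 225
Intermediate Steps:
f(o) = 7 + 2*o (f(o) = (7 + o) + o = 7 + 2*o)
f((2 - 1)*4)**2 = (7 + 2*((2 - 1)*4))**2 = (7 + 2*(1*4))**2 = (7 + 2*4)**2 = (7 + 8)**2 = 15**2 = 225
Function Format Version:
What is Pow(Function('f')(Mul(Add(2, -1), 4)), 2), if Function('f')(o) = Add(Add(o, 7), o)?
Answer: 225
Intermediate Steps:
Function('f')(o) = Add(7, Mul(2, o)) (Function('f')(o) = Add(Add(7, o), o) = Add(7, Mul(2, o)))
Pow(Function('f')(Mul(Add(2, -1), 4)), 2) = Pow(Add(7, Mul(2, Mul(Add(2, -1), 4))), 2) = Pow(Add(7, Mul(2, Mul(1, 4))), 2) = Pow(Add(7, Mul(2, 4)), 2) = Pow(Add(7, 8), 2) = Pow(15, 2) = 225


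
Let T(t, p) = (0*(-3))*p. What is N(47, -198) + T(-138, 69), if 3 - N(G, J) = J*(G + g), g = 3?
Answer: 9903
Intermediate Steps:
N(G, J) = 3 - J*(3 + G) (N(G, J) = 3 - J*(G + 3) = 3 - J*(3 + G))
T(t, p) = 0 (T(t, p) = 0*p = 0)
N(47, -198) + T(-138, 69) = (3 - 3*(-198) - 1*47*(-198)) + 0 = (3 + 594 + 9306) + 0 = 9903 + 0 = 9903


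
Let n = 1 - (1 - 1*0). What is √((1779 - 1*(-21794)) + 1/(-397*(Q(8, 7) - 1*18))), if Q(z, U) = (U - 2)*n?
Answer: √133751411246/2382 ≈ 153.53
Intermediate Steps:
n = 0 (n = 1 - (1 + 0) = 1 - 1*1 = 1 - 1 = 0)
Q(z, U) = 0 (Q(z, U) = (U - 2)*0 = (-2 + U)*0 = 0)
√((1779 - 1*(-21794)) + 1/(-397*(Q(8, 7) - 1*18))) = √((1779 - 1*(-21794)) + 1/(-397*(0 - 1*18))) = √((1779 + 21794) + 1/(-397*(0 - 18))) = √(23573 + 1/(-397*(-18))) = √(23573 + 1/7146) = √(168452659/7146) = √133751411246/2382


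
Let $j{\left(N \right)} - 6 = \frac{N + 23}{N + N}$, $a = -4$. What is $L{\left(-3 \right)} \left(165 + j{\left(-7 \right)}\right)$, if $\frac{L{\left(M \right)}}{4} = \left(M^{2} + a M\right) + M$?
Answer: $\frac{85608}{7} \approx 12230.0$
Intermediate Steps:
$j{\left(N \right)} = 6 + \frac{23 + N}{2 N}$ ($j{\left(N \right)} = 6 + \frac{N + 23}{N + N} = 6 + \frac{23 + N}{2 N}$)
$L{\left(M \right)} = - 12 M + 4 M^{2}$ ($L{\left(M \right)} = 4 \left(\left(M^{2} - 4 M\right) + M\right) = 4 \left(M^{2} - 3 M\right) = - 12 M + 4 M^{2}$)
$L{\left(-3 \right)} \left(165 + j{\left(-7 \right)}\right) = 4 \left(-3\right) \left(-3 - 3\right) \left(165 + \frac{23 + 13 \left(-7\right)}{2 \left(-7\right)}\right) = 4 \left(-3\right) \left(-6\right) \left(165 + \frac{1}{2} \left(- \frac{1}{7}\right) \left(23 - 91\right)\right) = 72 \left(165 + \frac{1}{2} \left(- \frac{1}{7}\right) \left(-68\right)\right) = 72 \left(165 + \frac{34}{7}\right) = 72 \cdot \frac{1189}{7} = \frac{85608}{7}$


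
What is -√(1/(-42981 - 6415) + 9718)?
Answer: -3*√658654945347/24698 ≈ -98.580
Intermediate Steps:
-√(1/(-42981 - 6415) + 9718) = -√(1/(-49396) + 9718) = -√(-1/49396 + 9718) = -√(480030327/49396) = -3*√658654945347/24698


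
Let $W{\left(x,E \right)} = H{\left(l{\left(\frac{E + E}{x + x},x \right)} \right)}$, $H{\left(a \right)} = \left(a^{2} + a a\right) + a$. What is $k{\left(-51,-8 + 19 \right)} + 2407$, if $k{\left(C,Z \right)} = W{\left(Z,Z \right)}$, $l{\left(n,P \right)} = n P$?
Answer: $2660$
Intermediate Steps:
$l{\left(n,P \right)} = P n$
$H{\left(a \right)} = a + 2 a^{2}$ ($H{\left(a \right)} = \left(a^{2} + a^{2}\right) + a = 2 a^{2} + a = a + 2 a^{2}$)
$W{\left(x,E \right)} = E \left(1 + 2 E\right)$ ($W{\left(x,E \right)} = x \frac{E + E}{x + x} \left(1 + 2 x \frac{E + E}{x + x}\right) = x \frac{2 E}{2 x} \left(1 + 2 x \frac{2 E}{2 x}\right) = x 2 E \frac{1}{2 x} \left(1 + 2 x 2 E \frac{1}{2 x}\right) = x \frac{E}{x} \left(1 + 2 x \frac{E}{x}\right) = E \left(1 + 2 E\right)$)
$k{\left(C,Z \right)} = Z \left(1 + 2 Z\right)$
$k{\left(-51,-8 + 19 \right)} + 2407 = \left(-8 + 19\right) \left(1 + 2 \left(-8 + 19\right)\right) + 2407 = 11 \left(1 + 2 \cdot 11\right) + 2407 = 11 \left(1 + 22\right) + 2407 = 11 \cdot 23 + 2407 = 253 + 2407 = 2660$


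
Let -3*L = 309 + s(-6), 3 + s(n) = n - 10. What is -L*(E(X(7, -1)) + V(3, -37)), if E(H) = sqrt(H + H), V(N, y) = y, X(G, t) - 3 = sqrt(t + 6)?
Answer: -10730/3 + 290*sqrt(6 + 2*sqrt(5))/3 ≈ -3263.8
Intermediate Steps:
s(n) = -13 + n (s(n) = -3 + (n - 10) = -3 + (-10 + n) = -13 + n)
X(G, t) = 3 + sqrt(6 + t) (X(G, t) = 3 + sqrt(t + 6) = 3 + sqrt(6 + t))
L = -290/3 (L = -(309 + (-13 - 6))/3 = -(309 - 19)/3 = -1/3*290 = -290/3 ≈ -96.667)
E(H) = sqrt(2)*sqrt(H) (E(H) = sqrt(2*H) = sqrt(2)*sqrt(H))
-L*(E(X(7, -1)) + V(3, -37)) = -(-290)*(sqrt(2)*sqrt(3 + sqrt(6 - 1)) - 37)/3 = -(-290)*(sqrt(2)*sqrt(3 + sqrt(5)) - 37)/3 = -(-290)*(-37 + sqrt(2)*sqrt(3 + sqrt(5)))/3 = -(10730/3 - 290*sqrt(2)*sqrt(3 + sqrt(5))/3) = -10730/3 + 290*sqrt(2)*sqrt(3 + sqrt(5))/3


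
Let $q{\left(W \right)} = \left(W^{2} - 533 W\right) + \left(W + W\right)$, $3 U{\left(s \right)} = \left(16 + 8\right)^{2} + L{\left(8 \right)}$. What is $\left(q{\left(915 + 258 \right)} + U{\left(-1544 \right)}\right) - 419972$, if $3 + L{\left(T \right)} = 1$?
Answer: $\frac{999856}{3} \approx 3.3329 \cdot 10^{5}$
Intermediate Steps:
$L{\left(T \right)} = -2$ ($L{\left(T \right)} = -3 + 1 = -2$)
$U{\left(s \right)} = \frac{574}{3}$ ($U{\left(s \right)} = \frac{\left(16 + 8\right)^{2} - 2}{3} = \frac{24^{2} - 2}{3} = \frac{576 - 2}{3} = \frac{1}{3} \cdot 574 = \frac{574}{3}$)
$q{\left(W \right)} = W^{2} - 531 W$ ($q{\left(W \right)} = \left(W^{2} - 533 W\right) + 2 W = W^{2} - 531 W$)
$\left(q{\left(915 + 258 \right)} + U{\left(-1544 \right)}\right) - 419972 = \left(\left(915 + 258\right) \left(-531 + \left(915 + 258\right)\right) + \frac{574}{3}\right) - 419972 = \left(1173 \left(-531 + 1173\right) + \frac{574}{3}\right) - 419972 = \left(1173 \cdot 642 + \frac{574}{3}\right) - 419972 = \left(753066 + \frac{574}{3}\right) - 419972 = \frac{2259772}{3} - 419972 = \frac{999856}{3}$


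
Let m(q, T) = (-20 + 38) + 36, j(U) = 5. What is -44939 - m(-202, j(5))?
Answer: -44993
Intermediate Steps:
m(q, T) = 54 (m(q, T) = 18 + 36 = 54)
-44939 - m(-202, j(5)) = -44939 - 1*54 = -44939 - 54 = -44993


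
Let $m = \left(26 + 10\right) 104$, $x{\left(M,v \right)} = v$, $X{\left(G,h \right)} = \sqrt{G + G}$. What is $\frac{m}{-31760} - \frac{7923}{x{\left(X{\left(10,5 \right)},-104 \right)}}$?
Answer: $\frac{15702819}{206440} \approx 76.065$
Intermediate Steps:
$X{\left(G,h \right)} = \sqrt{2} \sqrt{G}$ ($X{\left(G,h \right)} = \sqrt{2 G} = \sqrt{2} \sqrt{G}$)
$m = 3744$ ($m = 36 \cdot 104 = 3744$)
$\frac{m}{-31760} - \frac{7923}{x{\left(X{\left(10,5 \right)},-104 \right)}} = \frac{3744}{-31760} - \frac{7923}{-104} = 3744 \left(- \frac{1}{31760}\right) - - \frac{7923}{104} = - \frac{234}{1985} + \frac{7923}{104} = \frac{15702819}{206440}$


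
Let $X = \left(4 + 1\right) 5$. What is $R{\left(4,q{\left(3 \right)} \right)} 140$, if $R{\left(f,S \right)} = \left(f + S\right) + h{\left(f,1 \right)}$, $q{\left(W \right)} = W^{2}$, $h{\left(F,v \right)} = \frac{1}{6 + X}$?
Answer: $\frac{56560}{31} \approx 1824.5$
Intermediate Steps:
$X = 25$ ($X = 5 \cdot 5 = 25$)
$h{\left(F,v \right)} = \frac{1}{31}$ ($h{\left(F,v \right)} = \frac{1}{6 + 25} = \frac{1}{31}$)
$R{\left(f,S \right)} = \frac{1}{31} + S + f$ ($R{\left(f,S \right)} = \left(f + S\right) + \frac{1}{31} = \left(S + f\right) + \frac{1}{31} = \frac{1}{31} + S + f$)
$R{\left(4,q{\left(3 \right)} \right)} 140 = \left(\frac{1}{31} + 3^{2} + 4\right) 140 = \left(\frac{1}{31} + 9 + 4\right) 140 = \frac{404}{31} \cdot 140 = \frac{56560}{31}$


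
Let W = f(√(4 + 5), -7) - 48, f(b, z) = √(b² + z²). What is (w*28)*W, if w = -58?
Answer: 77952 - 1624*√58 ≈ 65584.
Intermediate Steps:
W = -48 + √58 (W = √((√(4 + 5))² + (-7)²) - 48 = √((√9)² + 49) - 48 = √(3² + 49) - 48 = √(9 + 49) - 48 = √58 - 48 = -48 + √58 ≈ -40.384)
(w*28)*W = (-58*28)*(-48 + √58) = -1624*(-48 + √58) = 77952 - 1624*√58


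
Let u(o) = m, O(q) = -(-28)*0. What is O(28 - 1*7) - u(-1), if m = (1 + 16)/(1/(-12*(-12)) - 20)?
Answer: 2448/2879 ≈ 0.85030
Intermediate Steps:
O(q) = 0 (O(q) = -1*0 = 0)
m = -2448/2879 (m = 17/(-1/12*(-1/12) - 20) = 17/(1/144 - 20) = 17/(-2879/144) = 17*(-144/2879) = -2448/2879 ≈ -0.85030)
u(o) = -2448/2879
O(28 - 1*7) - u(-1) = 0 - 1*(-2448/2879) = 0 + 2448/2879 = 2448/2879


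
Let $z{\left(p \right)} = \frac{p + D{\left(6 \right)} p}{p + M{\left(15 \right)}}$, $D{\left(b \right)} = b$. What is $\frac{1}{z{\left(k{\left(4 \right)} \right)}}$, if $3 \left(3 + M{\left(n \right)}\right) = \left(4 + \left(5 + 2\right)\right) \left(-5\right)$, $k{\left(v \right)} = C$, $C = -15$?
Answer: $\frac{109}{315} \approx 0.34603$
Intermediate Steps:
$k{\left(v \right)} = -15$
$M{\left(n \right)} = - \frac{64}{3}$ ($M{\left(n \right)} = -3 + \frac{\left(4 + \left(5 + 2\right)\right) \left(-5\right)}{3} = -3 + \frac{\left(4 + 7\right) \left(-5\right)}{3} = -3 + \frac{11 \left(-5\right)}{3} = -3 + \frac{1}{3} \left(-55\right) = -3 - \frac{55}{3} = - \frac{64}{3}$)
$z{\left(p \right)} = \frac{7 p}{- \frac{64}{3} + p}$ ($z{\left(p \right)} = \frac{p + 6 p}{p - \frac{64}{3}} = \frac{7 p}{- \frac{64}{3} + p}$)
$\frac{1}{z{\left(k{\left(4 \right)} \right)}} = \frac{1}{21 \left(-15\right) \frac{1}{-64 + 3 \left(-15\right)}} = \frac{1}{21 \left(-15\right) \frac{1}{-64 - 45}} = \frac{1}{21 \left(-15\right) \frac{1}{-109}} = \frac{1}{21 \left(-15\right) \left(- \frac{1}{109}\right)} = \frac{1}{\frac{315}{109}} = \frac{109}{315}$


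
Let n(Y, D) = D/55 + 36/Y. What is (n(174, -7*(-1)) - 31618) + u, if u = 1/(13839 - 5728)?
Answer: -409039164052/12937045 ≈ -31618.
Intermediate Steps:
n(Y, D) = 36/Y + D/55 (n(Y, D) = D*(1/55) + 36/Y = D/55 + 36/Y = 36/Y + D/55)
u = 1/8111 ≈ 0.00012329
(n(174, -7*(-1)) - 31618) + u = ((36/174 + (-7*(-1))/55) - 31618) + 1/8111 = ((36*(1/174) + (1/55)*7) - 31618) + 1/8111 = ((6/29 + 7/55) - 31618) + 1/8111 = (533/1595 - 31618) + 1/8111 = -50430177/1595 + 1/8111 = -409039164052/12937045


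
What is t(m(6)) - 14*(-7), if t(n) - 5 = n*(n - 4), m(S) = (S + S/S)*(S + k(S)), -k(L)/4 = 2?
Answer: 355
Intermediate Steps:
k(L) = -8 (k(L) = -4*2 = -8)
m(S) = (1 + S)*(-8 + S) (m(S) = (S + S/S)*(S - 8) = (S + 1)*(-8 + S) = (1 + S)*(-8 + S))
t(n) = 5 + n*(-4 + n) (t(n) = 5 + n*(n - 4) = 5 + n*(-4 + n))
t(m(6)) - 14*(-7) = (5 + (-8 + 6² - 7*6)² - 4*(-8 + 6² - 7*6)) - 14*(-7) = (5 + (-8 + 36 - 42)² - 4*(-8 + 36 - 42)) + 98 = (5 + (-14)² - 4*(-14)) + 98 = (5 + 196 + 56) + 98 = 257 + 98 = 355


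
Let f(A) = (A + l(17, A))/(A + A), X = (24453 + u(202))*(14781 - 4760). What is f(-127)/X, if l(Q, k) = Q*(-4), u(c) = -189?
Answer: 65/20586661392 ≈ 3.1574e-9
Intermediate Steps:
l(Q, k) = -4*Q
X = 243149544 (X = (24453 - 189)*(14781 - 4760) = 24264*10021 = 243149544)
f(A) = (-68 + A)/(2*A) (f(A) = (A - 4*17)/(A + A) = (A - 68)/((2*A)) = (-68 + A)*(1/(2*A)) = (-68 + A)/(2*A))
f(-127)/X = ((½)*(-68 - 127)/(-127))/243149544 = ((½)*(-1/127)*(-195))*(1/243149544) = (195/254)*(1/243149544) = 65/20586661392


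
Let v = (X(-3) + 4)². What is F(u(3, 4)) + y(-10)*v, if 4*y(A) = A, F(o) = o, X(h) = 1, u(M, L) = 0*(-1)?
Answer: -125/2 ≈ -62.500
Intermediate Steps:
u(M, L) = 0
v = 25 (v = (1 + 4)² = 5² = 25)
y(A) = A/4
F(u(3, 4)) + y(-10)*v = 0 + ((¼)*(-10))*25 = 0 - 5/2*25 = 0 - 125/2 = -125/2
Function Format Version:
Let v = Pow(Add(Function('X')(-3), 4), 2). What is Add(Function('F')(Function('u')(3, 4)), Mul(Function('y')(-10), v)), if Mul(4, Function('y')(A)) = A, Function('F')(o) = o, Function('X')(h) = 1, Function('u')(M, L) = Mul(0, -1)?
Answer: Rational(-125, 2) ≈ -62.500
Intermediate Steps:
Function('u')(M, L) = 0
v = 25 (v = Pow(Add(1, 4), 2) = Pow(5, 2) = 25)
Function('y')(A) = Mul(Rational(1, 4), A)
Add(Function('F')(Function('u')(3, 4)), Mul(Function('y')(-10), v)) = Add(0, Mul(Mul(Rational(1, 4), -10), 25)) = Add(0, Mul(Rational(-5, 2), 25)) = Add(0, Rational(-125, 2)) = Rational(-125, 2)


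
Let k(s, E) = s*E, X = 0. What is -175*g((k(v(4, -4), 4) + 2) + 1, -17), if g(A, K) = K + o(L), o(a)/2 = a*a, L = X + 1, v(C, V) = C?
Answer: 2625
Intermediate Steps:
L = 1 (L = 0 + 1 = 1)
o(a) = 2*a² (o(a) = 2*(a*a) = 2*a²)
k(s, E) = E*s
g(A, K) = 2 + K (g(A, K) = K + 2*1² = K + 2*1 = K + 2 = 2 + K)
-175*g((k(v(4, -4), 4) + 2) + 1, -17) = -175*(2 - 17) = -175*(-15) = 2625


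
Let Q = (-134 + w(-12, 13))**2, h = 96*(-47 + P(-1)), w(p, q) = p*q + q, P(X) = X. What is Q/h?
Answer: -76729/4608 ≈ -16.651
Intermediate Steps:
w(p, q) = q + p*q
h = -4608 (h = 96*(-47 - 1) = 96*(-48) = -4608)
Q = 76729 (Q = (-134 + 13*(1 - 12))**2 = (-134 + 13*(-11))**2 = (-134 - 143)**2 = (-277)**2 = 76729)
Q/h = 76729/(-4608) = 76729*(-1/4608) = -76729/4608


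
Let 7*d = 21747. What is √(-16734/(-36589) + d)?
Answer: √4159741318467/36589 ≈ 55.742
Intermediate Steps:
d = 21747/7 (d = (⅐)*21747 = 21747/7 ≈ 3106.7)
√(-16734/(-36589) + d) = √(-16734/(-36589) + 21747/7) = √(-16734*(-1/36589) + 21747/7) = √(16734/36589 + 21747/7) = √(113688303/36589) = √4159741318467/36589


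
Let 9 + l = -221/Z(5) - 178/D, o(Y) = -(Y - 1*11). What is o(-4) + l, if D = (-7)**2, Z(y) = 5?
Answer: -10249/245 ≈ -41.833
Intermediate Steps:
D = 49
o(Y) = 11 - Y (o(Y) = -(Y - 11) = -(-11 + Y) = 11 - Y)
l = -13924/245 (l = -9 + (-221/5 - 178/49) = -9 - 11719/245 = -13924/245 ≈ -56.833)
o(-4) + l = (11 - 1*(-4)) - 13924/245 = (11 + 4) - 13924/245 = 15 - 13924/245 = -10249/245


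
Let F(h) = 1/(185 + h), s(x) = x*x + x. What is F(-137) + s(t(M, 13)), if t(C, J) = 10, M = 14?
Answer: 5281/48 ≈ 110.02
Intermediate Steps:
s(x) = x + x**2 (s(x) = x**2 + x = x + x**2)
F(-137) + s(t(M, 13)) = 1/(185 - 137) + 10*(1 + 10) = 1/48 + 10*11 = 1/48 + 110 = 5281/48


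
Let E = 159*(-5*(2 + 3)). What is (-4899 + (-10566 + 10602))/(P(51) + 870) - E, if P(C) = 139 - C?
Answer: 3803187/958 ≈ 3969.9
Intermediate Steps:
E = -3975 (E = 159*(-5*5) = 159*(-25) = -3975)
(-4899 + (-10566 + 10602))/(P(51) + 870) - E = (-4899 + (-10566 + 10602))/((139 - 1*51) + 870) - 1*(-3975) = (-4899 + 36)/((139 - 51) + 870) + 3975 = -4863/(88 + 870) + 3975 = -4863/958 + 3975 = 3803187/958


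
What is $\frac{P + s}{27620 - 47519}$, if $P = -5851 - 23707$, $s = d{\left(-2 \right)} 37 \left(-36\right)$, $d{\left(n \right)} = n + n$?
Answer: $\frac{24230}{19899} \approx 1.2176$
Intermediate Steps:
$d{\left(n \right)} = 2 n$
$s = 5328$ ($s = 2 \left(-2\right) 37 \left(-36\right) = \left(-4\right) 37 \left(-36\right) = \left(-148\right) \left(-36\right) = 5328$)
$P = -29558$
$\frac{P + s}{27620 - 47519} = \frac{-29558 + 5328}{27620 - 47519} = - \frac{24230}{-19899} = \left(-24230\right) \left(- \frac{1}{19899}\right) = \frac{24230}{19899}$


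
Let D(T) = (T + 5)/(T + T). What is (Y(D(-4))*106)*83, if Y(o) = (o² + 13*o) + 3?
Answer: 391511/32 ≈ 12235.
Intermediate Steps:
D(T) = (5 + T)/(2*T) (D(T) = (5 + T)/((2*T)) = (5 + T)*(1/(2*T)) = (5 + T)/(2*T))
Y(o) = 3 + o² + 13*o
(Y(D(-4))*106)*83 = ((3 + ((½)*(5 - 4)/(-4))² + 13*((½)*(5 - 4)/(-4)))*106)*83 = ((3 + ((½)*(-¼)*1)² + 13*((½)*(-¼)*1))*106)*83 = ((3 + (-⅛)² + 13*(-⅛))*106)*83 = ((3 + 1/64 - 13/8)*106)*83 = ((89/64)*106)*83 = (4717/32)*83 = 391511/32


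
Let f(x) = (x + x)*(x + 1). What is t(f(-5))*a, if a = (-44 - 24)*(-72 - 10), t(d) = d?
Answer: 223040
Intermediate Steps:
f(x) = 2*x*(1 + x) (f(x) = (2*x)*(1 + x) = 2*x*(1 + x))
a = 5576 (a = -68*(-82) = 5576)
t(f(-5))*a = (2*(-5)*(1 - 5))*5576 = (2*(-5)*(-4))*5576 = 40*5576 = 223040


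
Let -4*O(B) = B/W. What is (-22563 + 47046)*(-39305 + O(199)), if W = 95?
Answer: -365680511817/380 ≈ -9.6232e+8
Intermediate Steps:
O(B) = -B/380 (O(B) = -B/(4*95) = -B/380)
(-22563 + 47046)*(-39305 + O(199)) = (-22563 + 47046)*(-39305 - 1/380*199) = 24483*(-39305 - 199/380) = 24483*(-14936099/380) = -365680511817/380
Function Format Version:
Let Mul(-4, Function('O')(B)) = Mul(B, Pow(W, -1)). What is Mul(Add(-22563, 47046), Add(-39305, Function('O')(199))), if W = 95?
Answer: Rational(-365680511817, 380) ≈ -9.6232e+8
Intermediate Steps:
Function('O')(B) = Mul(Rational(-1, 380), B) (Function('O')(B) = Mul(Rational(-1, 4), Mul(B, Pow(95, -1))) = Mul(Rational(-1, 4), Mul(B, Rational(1, 95))) = Mul(Rational(-1, 4), Mul(Rational(1, 95), B)) = Mul(Rational(-1, 380), B))
Mul(Add(-22563, 47046), Add(-39305, Function('O')(199))) = Mul(Add(-22563, 47046), Add(-39305, Mul(Rational(-1, 380), 199))) = Mul(24483, Add(-39305, Rational(-199, 380))) = Mul(24483, Rational(-14936099, 380)) = Rational(-365680511817, 380)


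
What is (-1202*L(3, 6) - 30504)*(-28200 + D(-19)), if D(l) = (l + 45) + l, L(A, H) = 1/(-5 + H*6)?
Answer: 26693865418/31 ≈ 8.6109e+8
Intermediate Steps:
L(A, H) = 1/(-5 + 6*H)
D(l) = 45 + 2*l (D(l) = (45 + l) + l = 45 + 2*l)
(-1202*L(3, 6) - 30504)*(-28200 + D(-19)) = (-1202/(-5 + 6*6) - 30504)*(-28200 + (45 + 2*(-19))) = (-1202/(-5 + 36) - 30504)*(-28200 + (45 - 38)) = (-1202/31 - 30504)*(-28200 + 7) = (-1202*1/31 - 30504)*(-28193) = (-1202/31 - 30504)*(-28193) = -946826/31*(-28193) = 26693865418/31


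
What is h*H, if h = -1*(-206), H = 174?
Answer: 35844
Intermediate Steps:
h = 206
h*H = 206*174 = 35844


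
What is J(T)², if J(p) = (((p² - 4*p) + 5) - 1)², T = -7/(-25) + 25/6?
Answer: 329100478707380211841/256289062500000000 ≈ 1284.1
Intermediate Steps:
T = 667/150 (T = -7*(-1/25) + 25*(⅙) = 7/25 + 25/6 = 667/150 ≈ 4.4467)
J(p) = (4 + p² - 4*p)² (J(p) = ((5 + p² - 4*p) - 1)² = (4 + p² - 4*p)²)
J(T)² = ((4 + (667/150)² - 4*667/150)²)² = ((4 + 444889/22500 - 1334/75)²)² = ((134689/22500)²)² = (18141126721/506250000)² = 329100478707380211841/256289062500000000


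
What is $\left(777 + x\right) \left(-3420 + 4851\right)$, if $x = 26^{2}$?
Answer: $2079243$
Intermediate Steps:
$x = 676$
$\left(777 + x\right) \left(-3420 + 4851\right) = \left(777 + 676\right) \left(-3420 + 4851\right) = 1453 \cdot 1431 = 2079243$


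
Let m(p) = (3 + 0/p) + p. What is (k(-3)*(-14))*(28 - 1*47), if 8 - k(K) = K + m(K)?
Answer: 2926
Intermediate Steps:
m(p) = 3 + p (m(p) = (3 + 0) + p = 3 + p)
k(K) = 5 - 2*K (k(K) = 8 - (K + (3 + K)) = 8 - (3 + 2*K) = 8 + (-3 - 2*K) = 5 - 2*K)
(k(-3)*(-14))*(28 - 1*47) = ((5 - 2*(-3))*(-14))*(28 - 1*47) = ((5 + 6)*(-14))*(28 - 47) = (11*(-14))*(-19) = -154*(-19) = 2926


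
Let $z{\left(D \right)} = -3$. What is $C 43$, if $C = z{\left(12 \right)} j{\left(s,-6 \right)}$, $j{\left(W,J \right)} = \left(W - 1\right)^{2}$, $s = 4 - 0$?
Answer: $-1161$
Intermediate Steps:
$s = 4$ ($s = 4 + 0 = 4$)
$j{\left(W,J \right)} = \left(-1 + W\right)^{2}$
$C = -27$ ($C = - 3 \left(-1 + 4\right)^{2} = - 3 \cdot 3^{2} = \left(-3\right) 9 = -27$)
$C 43 = \left(-27\right) 43 = -1161$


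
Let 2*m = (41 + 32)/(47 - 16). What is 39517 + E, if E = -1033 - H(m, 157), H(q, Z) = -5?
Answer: 38489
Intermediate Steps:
m = 73/62 (m = ((41 + 32)/(47 - 16))/2 = (73/31)/2 = (73*(1/31))/2 = (1/2)*(73/31) = 73/62 ≈ 1.1774)
E = -1028 (E = -1033 - 1*(-5) = -1033 + 5 = -1028)
39517 + E = 39517 - 1028 = 38489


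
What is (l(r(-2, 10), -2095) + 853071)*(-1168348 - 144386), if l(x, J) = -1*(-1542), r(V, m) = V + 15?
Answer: -1121879541942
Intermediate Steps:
r(V, m) = 15 + V
l(x, J) = 1542
(l(r(-2, 10), -2095) + 853071)*(-1168348 - 144386) = (1542 + 853071)*(-1168348 - 144386) = 854613*(-1312734) = -1121879541942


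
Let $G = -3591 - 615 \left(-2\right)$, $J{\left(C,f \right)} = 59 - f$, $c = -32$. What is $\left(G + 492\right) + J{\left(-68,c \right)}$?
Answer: $-1778$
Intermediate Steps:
$G = -2361$ ($G = -3591 - -1230 = -3591 + 1230 = -2361$)
$\left(G + 492\right) + J{\left(-68,c \right)} = \left(-2361 + 492\right) + \left(59 - -32\right) = -1869 + \left(59 + 32\right) = -1869 + 91 = -1778$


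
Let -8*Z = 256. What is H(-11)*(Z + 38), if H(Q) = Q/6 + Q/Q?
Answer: -5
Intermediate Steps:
H(Q) = 1 + Q/6 (H(Q) = Q*(⅙) + 1 = Q/6 + 1 = 1 + Q/6)
Z = -32 (Z = -⅛*256 = -32)
H(-11)*(Z + 38) = (1 + (⅙)*(-11))*(-32 + 38) = (1 - 11/6)*6 = -⅚*6 = -5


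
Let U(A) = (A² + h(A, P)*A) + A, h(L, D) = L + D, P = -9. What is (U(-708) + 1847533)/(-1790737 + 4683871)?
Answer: 2855725/2893134 ≈ 0.98707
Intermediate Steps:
h(L, D) = D + L
U(A) = A + A² + A*(-9 + A) (U(A) = (A² + (-9 + A)*A) + A = (A² + A*(-9 + A)) + A = A + A² + A*(-9 + A))
(U(-708) + 1847533)/(-1790737 + 4683871) = (2*(-708)*(-4 - 708) + 1847533)/(-1790737 + 4683871) = (2*(-708)*(-712) + 1847533)/2893134 = (1008192 + 1847533)*(1/2893134) = 2855725*(1/2893134) = 2855725/2893134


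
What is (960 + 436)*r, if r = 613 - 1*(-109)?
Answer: 1007912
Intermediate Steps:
r = 722 (r = 613 + 109 = 722)
(960 + 436)*r = (960 + 436)*722 = 1396*722 = 1007912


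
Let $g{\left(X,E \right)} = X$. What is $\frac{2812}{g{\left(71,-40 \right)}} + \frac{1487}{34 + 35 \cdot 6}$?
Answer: $\frac{791705}{17324} \approx 45.7$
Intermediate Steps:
$\frac{2812}{g{\left(71,-40 \right)}} + \frac{1487}{34 + 35 \cdot 6} = \frac{2812}{71} + \frac{1487}{34 + 35 \cdot 6} = 2812 \cdot \frac{1}{71} + \frac{1487}{34 + 210} = \frac{2812}{71} + \frac{1487}{244} = \frac{791705}{17324}$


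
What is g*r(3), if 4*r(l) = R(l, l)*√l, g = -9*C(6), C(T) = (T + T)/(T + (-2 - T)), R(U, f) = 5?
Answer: 135*√3/2 ≈ 116.91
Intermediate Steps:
C(T) = -T (C(T) = (2*T)/(-2) = (2*T)*(-½) = -T)
g = 54 (g = -(-9)*6 = -9*(-6) = 54)
r(l) = 5*√l/4 (r(l) = (5*√l)/4 = 5*√l/4)
g*r(3) = 54*(5*√3/4) = 135*√3/2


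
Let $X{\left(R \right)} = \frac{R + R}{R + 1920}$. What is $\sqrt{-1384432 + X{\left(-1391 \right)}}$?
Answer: $\frac{i \sqrt{732367310}}{23} \approx 1176.6 i$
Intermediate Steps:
$X{\left(R \right)} = \frac{2 R}{1920 + R}$
$\sqrt{-1384432 + X{\left(-1391 \right)}} = \sqrt{-1384432 + 2 \left(-1391\right) \frac{1}{1920 - 1391}} = \sqrt{-1384432 + 2 \left(-1391\right) \frac{1}{529}} = \sqrt{-1384432 - \frac{2782}{529}} = \sqrt{- \frac{732367310}{529}} = \frac{i \sqrt{732367310}}{23}$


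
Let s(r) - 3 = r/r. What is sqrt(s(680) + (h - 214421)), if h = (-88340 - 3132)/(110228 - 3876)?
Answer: 2*I*sqrt(8195104217)/391 ≈ 463.05*I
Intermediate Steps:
s(r) = 4 (s(r) = 3 + r/r = 3 + 1 = 4)
h = -5717/6647 (h = -91472/106352 = -91472*1/106352 = -5717/6647 ≈ -0.86009)
sqrt(s(680) + (h - 214421)) = sqrt(4 + (-5717/6647 - 214421)) = sqrt(4 - 1425262104/6647) = sqrt(-1425235516/6647) = 2*I*sqrt(8195104217)/391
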